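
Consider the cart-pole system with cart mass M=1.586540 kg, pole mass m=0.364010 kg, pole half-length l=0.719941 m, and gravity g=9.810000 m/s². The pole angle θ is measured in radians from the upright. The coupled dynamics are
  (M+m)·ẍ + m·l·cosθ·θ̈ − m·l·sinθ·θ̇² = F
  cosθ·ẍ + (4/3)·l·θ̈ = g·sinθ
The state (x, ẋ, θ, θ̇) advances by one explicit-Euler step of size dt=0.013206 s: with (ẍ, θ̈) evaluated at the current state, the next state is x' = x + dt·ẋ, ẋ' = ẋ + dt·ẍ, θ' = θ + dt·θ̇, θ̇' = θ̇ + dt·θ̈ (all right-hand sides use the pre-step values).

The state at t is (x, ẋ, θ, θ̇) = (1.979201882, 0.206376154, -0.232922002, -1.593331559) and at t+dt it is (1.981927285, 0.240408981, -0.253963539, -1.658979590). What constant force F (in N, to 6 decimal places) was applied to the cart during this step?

F = 3.912708 N

ẍ = (ẋ'−ẋ)/dt = (0.240408981−0.206376154)/0.013206 = 2.577073
θ̈ = (θ̇'−θ̇)/dt = (-1.658979590−-1.593331559)/0.013206 = -4.971076
sinθ=-0.230822, cosθ=0.972996
F = (M+m)·ẍ + m·l·cosθ·θ̈ − m·l·sinθ·θ̇² = 5.026710 + -1.267569 − -0.153567 = 3.912708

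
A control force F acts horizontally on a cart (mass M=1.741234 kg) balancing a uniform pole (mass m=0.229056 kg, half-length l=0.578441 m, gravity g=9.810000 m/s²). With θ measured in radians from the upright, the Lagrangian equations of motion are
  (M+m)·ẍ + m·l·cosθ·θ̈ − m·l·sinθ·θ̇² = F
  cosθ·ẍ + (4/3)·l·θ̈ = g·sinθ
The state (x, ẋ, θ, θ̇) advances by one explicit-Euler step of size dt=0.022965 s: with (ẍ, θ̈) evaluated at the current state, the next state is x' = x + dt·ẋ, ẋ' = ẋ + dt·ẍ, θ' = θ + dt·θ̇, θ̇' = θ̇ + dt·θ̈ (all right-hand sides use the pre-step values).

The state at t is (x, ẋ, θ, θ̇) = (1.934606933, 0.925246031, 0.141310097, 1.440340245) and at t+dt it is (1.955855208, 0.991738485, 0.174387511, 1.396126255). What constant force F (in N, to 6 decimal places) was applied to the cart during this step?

ẍ = (ẋ'−ẋ)/dt = (0.991738485−0.925246031)/0.022965 = 2.895382
θ̈ = (θ̇'−θ̇)/dt = (1.396126255−1.440340245)/0.022965 = -1.925277
sinθ=0.140840, cosθ=0.990032
F = (M+m)·ẍ + m·l·cosθ·θ̈ − m·l·sinθ·θ̇² = 5.704743 + -0.252548 − 0.038713 = 5.413482

F = 5.413482 N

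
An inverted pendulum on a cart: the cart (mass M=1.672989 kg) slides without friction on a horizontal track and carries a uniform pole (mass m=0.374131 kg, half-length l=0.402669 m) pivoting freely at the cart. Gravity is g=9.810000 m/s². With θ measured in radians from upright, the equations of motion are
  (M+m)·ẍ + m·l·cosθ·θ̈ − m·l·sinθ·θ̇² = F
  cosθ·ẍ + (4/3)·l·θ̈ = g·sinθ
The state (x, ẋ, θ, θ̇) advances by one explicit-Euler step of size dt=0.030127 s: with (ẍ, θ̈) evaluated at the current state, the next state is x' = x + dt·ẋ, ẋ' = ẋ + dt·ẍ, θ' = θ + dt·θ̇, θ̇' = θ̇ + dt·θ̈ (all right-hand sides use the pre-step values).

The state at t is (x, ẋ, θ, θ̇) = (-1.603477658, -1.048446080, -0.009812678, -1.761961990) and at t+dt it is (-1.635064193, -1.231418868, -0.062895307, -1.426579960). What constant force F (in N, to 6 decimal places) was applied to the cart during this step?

F = -10.751346 N

ẍ = (ẋ'−ẋ)/dt = (-1.231418868−-1.048446080)/0.030127 = -6.073382
θ̈ = (θ̇'−θ̇)/dt = (-1.426579960−-1.761961990)/0.030127 = 11.132274
sinθ=-0.009813, cosθ=0.999952
F = (M+m)·ẍ + m·l·cosθ·θ̈ − m·l·sinθ·θ̇² = -12.432942 + 1.677007 − -0.004589 = -10.751346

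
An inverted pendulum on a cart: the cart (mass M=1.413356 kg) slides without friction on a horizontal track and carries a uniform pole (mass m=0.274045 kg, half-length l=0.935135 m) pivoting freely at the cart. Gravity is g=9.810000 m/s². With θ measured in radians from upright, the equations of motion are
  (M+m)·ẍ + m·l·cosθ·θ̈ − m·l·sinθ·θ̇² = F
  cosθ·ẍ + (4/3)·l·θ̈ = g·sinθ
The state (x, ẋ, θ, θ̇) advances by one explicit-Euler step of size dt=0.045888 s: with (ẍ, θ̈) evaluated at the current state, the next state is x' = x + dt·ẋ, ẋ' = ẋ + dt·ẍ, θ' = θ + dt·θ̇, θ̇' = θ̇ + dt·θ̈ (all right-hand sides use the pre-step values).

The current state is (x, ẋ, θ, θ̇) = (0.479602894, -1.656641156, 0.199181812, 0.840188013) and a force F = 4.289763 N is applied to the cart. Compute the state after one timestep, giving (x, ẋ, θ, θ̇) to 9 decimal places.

sinθ=0.197867386, cosθ=0.980228799
temp = (F + m·l·θ̇²·sinθ)/(M+m) = (4.289763 + 0.035795083)/1.687401 = 2.563444067
θ̈ = (g·sinθ − cosθ·temp)/(l·(4/3 − m·cos²θ/(M+m))) = -0.519276897
ẍ = temp − m·l·θ̈·cosθ/(M+m) = 2.640748492
Euler: x'=0.479602894+0.045888·-1.656641156=0.403582945, ẋ'=-1.656641156+0.045888·2.640748492=-1.535462489
       θ'=0.199181812+0.045888·0.840188013=0.237736360, θ̇'=0.840188013+0.045888·-0.519276897=0.816359435

(0.403582945, -1.535462489, 0.237736360, 0.816359435)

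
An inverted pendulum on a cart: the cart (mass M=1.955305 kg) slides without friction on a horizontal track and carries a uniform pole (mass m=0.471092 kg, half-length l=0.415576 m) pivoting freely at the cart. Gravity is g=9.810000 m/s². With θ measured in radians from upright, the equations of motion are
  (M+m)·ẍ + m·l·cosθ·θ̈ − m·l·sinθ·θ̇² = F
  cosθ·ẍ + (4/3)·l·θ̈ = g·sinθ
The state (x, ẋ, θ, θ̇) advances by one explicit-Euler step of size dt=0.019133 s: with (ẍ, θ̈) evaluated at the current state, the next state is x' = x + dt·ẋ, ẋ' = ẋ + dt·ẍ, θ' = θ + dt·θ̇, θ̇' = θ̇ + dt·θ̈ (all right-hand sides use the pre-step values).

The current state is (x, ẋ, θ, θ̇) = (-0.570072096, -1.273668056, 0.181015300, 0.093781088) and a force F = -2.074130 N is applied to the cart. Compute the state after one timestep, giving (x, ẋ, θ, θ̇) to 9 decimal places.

(-0.594441187, -1.298336513, 0.182809614, 0.198555763)

sinθ=0.180028377, cosθ=0.983661417
temp = (F + m·l·θ̇²·sinθ)/(M+m) = (-2.074130 + 0.000309976)/2.426397 = -0.854691143
θ̈ = (g·sinθ − cosθ·temp)/(l·(4/3 − m·cos²θ/(M+m))) = 5.476123736
ẍ = temp − m·l·θ̈·cosθ/(M+m) = -1.289314655
Euler: x'=-0.570072096+0.019133·-1.273668056=-0.594441187, ẋ'=-1.273668056+0.019133·-1.289314655=-1.298336513
       θ'=0.181015300+0.019133·0.093781088=0.182809614, θ̇'=0.093781088+0.019133·5.476123736=0.198555763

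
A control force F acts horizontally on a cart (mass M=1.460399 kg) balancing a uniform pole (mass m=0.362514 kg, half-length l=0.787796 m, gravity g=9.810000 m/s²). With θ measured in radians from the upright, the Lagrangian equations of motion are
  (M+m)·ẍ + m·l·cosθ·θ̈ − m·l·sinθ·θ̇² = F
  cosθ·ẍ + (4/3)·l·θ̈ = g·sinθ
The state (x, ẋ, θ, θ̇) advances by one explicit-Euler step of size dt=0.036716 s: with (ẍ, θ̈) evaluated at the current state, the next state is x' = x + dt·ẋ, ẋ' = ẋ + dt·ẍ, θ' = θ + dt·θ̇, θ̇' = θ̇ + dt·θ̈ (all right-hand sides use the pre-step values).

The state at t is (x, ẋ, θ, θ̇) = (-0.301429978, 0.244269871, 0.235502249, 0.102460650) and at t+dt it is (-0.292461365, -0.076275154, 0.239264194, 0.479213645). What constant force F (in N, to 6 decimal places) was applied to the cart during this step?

ẍ = (ẋ'−ẋ)/dt = (-0.076275154−0.244269871)/0.036716 = -8.730391
θ̈ = (θ̇'−θ̇)/dt = (0.479213645−0.102460650)/0.036716 = 10.261276
sinθ=0.233331, cosθ=0.972397
F = (M+m)·ẍ + m·l·cosθ·θ̈ − m·l·sinθ·θ̇² = -15.914743 + 2.849598 − 0.000700 = -13.065844

F = -13.065844 N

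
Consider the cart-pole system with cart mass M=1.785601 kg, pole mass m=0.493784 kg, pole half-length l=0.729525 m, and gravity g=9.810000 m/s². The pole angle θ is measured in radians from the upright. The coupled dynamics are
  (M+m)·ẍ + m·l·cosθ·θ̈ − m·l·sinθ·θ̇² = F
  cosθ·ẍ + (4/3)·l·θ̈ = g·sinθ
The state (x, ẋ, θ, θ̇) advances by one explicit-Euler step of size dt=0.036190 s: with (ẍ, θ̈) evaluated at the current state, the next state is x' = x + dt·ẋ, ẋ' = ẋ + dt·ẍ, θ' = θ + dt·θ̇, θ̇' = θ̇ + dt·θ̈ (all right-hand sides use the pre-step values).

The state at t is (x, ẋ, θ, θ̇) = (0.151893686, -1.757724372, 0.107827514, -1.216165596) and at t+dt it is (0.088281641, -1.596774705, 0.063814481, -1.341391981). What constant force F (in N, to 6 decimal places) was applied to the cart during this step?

ẍ = (ẋ'−ẋ)/dt = (-1.596774705−-1.757724372)/0.036190 = 4.447352
θ̈ = (θ̇'−θ̇)/dt = (-1.341391981−-1.216165596)/0.036190 = -3.460248
sinθ=0.107619, cosθ=0.994192
F = (M+m)·ẍ + m·l·cosθ·θ̈ − m·l·sinθ·θ̇² = 10.137227 + -1.239238 − 0.057339 = 8.840650

F = 8.840650 N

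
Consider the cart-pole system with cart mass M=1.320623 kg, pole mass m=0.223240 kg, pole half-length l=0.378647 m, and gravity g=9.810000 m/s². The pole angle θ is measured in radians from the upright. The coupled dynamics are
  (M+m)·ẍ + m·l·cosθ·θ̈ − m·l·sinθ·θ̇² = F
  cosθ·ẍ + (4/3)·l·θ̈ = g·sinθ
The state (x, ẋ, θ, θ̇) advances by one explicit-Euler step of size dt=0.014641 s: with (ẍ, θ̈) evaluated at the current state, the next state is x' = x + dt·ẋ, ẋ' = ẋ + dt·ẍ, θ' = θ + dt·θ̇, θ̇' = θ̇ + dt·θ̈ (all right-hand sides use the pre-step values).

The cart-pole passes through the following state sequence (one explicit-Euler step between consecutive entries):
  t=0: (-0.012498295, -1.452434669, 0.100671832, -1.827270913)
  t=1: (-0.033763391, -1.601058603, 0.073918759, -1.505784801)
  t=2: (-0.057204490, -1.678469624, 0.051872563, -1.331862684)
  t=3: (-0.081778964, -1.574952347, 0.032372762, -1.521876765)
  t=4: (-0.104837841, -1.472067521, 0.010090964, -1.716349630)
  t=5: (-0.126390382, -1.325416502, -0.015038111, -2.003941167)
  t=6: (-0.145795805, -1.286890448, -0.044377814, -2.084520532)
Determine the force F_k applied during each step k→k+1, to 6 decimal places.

F_0 = -13.853762 N
F_1 = -7.175596 N
F_2 = 9.812345 N
F_3 = 9.720462 N
F_4 = 13.801220 N
F_5 = 3.602428 N

step 0→1:
  ẍ = (ẋ'−ẋ)/dt = (-1.601058603−-1.452434669)/0.014641 = -10.151215
  θ̈ = (θ̇'−θ̇)/dt = (-1.505784801−-1.827270913)/0.014641 = 21.957934
  sinθ=0.100502, cosθ=0.994937
  F = (M+m)·ẍ + m·l·cosθ·θ̈ − m·l·sinθ·θ̇² = -15.672085 + 1.846688 − 0.028365 = -13.853762
step 1→2:
  ẍ = (ẋ'−ẋ)/dt = (-1.678469624−-1.601058603)/0.014641 = -5.287277
  θ̈ = (θ̇'−θ̇)/dt = (-1.331862684−-1.505784801)/0.014641 = 11.879115
  sinθ=0.073851, cosθ=0.997269
  F = (M+m)·ẍ + m·l·cosθ·θ̈ − m·l·sinθ·θ̇² = -8.162831 + 1.001390 − 0.014154 = -7.175596
step 2→3:
  ẍ = (ẋ'−ẋ)/dt = (-1.574952347−-1.678469624)/0.014641 = 7.070369
  θ̈ = (θ̇'−θ̇)/dt = (-1.521876765−-1.331862684)/0.014641 = -12.978217
  sinθ=0.051849, cosθ=0.998655
  F = (M+m)·ẍ + m·l·cosθ·θ̈ − m·l·sinθ·θ̇² = 10.915682 + -1.095562 − 0.007774 = 9.812345
step 3→4:
  ẍ = (ẋ'−ẋ)/dt = (-1.472067521−-1.574952347)/0.014641 = 7.027172
  θ̈ = (θ̇'−θ̇)/dt = (-1.716349630−-1.521876765)/0.014641 = -13.282758
  sinθ=0.032367, cosθ=0.999476
  F = (M+m)·ẍ + m·l·cosθ·θ̈ − m·l·sinθ·θ̇² = 10.848991 + -1.122192 − 0.006337 = 9.720462
step 4→5:
  ẍ = (ẋ'−ẋ)/dt = (-1.325416502−-1.472067521)/0.014641 = 10.016462
  θ̈ = (θ̇'−θ̇)/dt = (-2.003941167−-1.716349630)/0.014641 = -19.642889
  sinθ=0.010091, cosθ=0.999949
  F = (M+m)·ẍ + m·l·cosθ·θ̈ − m·l·sinθ·θ̇² = 15.464045 + -1.660312 − 0.002513 = 13.801220
step 5→6:
  ẍ = (ẋ'−ẋ)/dt = (-1.286890448−-1.325416502)/0.014641 = 2.631381
  θ̈ = (θ̇'−θ̇)/dt = (-2.084520532−-2.003941167)/0.014641 = -5.503679
  sinθ=-0.015038, cosθ=0.999887
  F = (M+m)·ẍ + m·l·cosθ·θ̈ − m·l·sinθ·θ̇² = 4.062492 + -0.465169 − -0.005105 = 3.602428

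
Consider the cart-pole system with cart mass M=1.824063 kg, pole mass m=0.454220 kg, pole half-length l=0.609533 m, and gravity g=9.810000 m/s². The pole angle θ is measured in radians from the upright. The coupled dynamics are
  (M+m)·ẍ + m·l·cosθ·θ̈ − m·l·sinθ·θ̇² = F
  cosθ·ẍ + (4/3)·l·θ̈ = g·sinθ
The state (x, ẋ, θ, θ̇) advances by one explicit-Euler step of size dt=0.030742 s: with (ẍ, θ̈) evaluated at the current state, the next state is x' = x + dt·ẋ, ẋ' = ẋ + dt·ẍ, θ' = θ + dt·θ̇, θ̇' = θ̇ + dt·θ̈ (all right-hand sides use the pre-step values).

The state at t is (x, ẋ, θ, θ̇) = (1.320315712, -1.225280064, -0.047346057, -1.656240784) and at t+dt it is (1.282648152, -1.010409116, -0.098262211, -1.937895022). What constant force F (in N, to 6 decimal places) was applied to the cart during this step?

F = 13.426252 N

ẍ = (ẋ'−ẋ)/dt = (-1.010409116−-1.225280064)/0.030742 = 6.989492
θ̈ = (θ̇'−θ̇)/dt = (-1.937895022−-1.656240784)/0.030742 = -9.161871
sinθ=-0.047328, cosθ=0.998879
F = (M+m)·ẍ + m·l·cosθ·θ̈ − m·l·sinθ·θ̇² = 15.924040 + -2.533732 − -0.035944 = 13.426252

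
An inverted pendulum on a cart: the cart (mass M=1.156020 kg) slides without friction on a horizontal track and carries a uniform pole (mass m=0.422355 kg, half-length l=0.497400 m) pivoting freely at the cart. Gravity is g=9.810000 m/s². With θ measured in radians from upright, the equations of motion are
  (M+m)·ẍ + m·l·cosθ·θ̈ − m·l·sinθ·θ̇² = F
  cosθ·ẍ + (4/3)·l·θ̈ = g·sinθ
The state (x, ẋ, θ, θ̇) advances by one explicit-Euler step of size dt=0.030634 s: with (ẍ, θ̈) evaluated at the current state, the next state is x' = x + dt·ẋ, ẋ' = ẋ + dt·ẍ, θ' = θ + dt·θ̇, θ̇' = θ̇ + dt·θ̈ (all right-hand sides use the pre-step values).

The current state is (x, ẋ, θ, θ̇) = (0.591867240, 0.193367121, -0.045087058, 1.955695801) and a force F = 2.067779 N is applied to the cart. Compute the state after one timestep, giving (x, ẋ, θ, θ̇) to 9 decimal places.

sinθ=-0.045071784, cosθ=0.998983751
temp = (F + m·l·θ̇²·sinθ)/(M+m) = (2.067779 + -0.036215190)/1.578375 = 1.287123662
θ̈ = (g·sinθ − cosθ·temp)/(l·(4/3 − m·cos²θ/(M+m))) = -3.258034478
ẍ = temp − m·l·θ̈·cosθ/(M+m) = 1.720322544
Euler: x'=0.591867240+0.030634·0.193367121=0.597790848, ẋ'=0.193367121+0.030634·1.720322544=0.246067482
       θ'=-0.045087058+0.030634·1.955695801=0.014823727, θ̇'=1.955695801+0.030634·-3.258034478=1.855889173

(0.597790848, 0.246067482, 0.014823727, 1.855889173)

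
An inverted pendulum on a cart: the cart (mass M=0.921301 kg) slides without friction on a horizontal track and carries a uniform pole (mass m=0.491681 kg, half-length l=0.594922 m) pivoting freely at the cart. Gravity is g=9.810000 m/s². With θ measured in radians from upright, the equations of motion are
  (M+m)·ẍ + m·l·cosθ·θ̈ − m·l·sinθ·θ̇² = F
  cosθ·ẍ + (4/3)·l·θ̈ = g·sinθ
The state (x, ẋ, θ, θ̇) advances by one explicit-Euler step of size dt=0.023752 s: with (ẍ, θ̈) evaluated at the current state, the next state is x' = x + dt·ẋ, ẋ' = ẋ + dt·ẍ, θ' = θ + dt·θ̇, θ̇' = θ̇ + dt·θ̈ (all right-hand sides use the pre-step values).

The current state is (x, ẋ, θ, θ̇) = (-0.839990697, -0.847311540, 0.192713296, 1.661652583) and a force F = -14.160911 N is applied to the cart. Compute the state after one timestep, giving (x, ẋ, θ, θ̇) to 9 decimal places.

sinθ=0.191522665, cosθ=0.981488191
temp = (F + m·l·θ̇²·sinθ)/(M+m) = (-14.160911 + 0.154683534)/1.412982 = -9.912530709
θ̈ = (g·sinθ − cosθ·temp)/(l·(4/3 − m·cos²θ/(M+m))) = 19.548267042
ẍ = temp − m·l·θ̈·cosθ/(M+m) = -13.884447739
Euler: x'=-0.839990697+0.023752·-0.847311540=-0.860116041, ẋ'=-0.847311540+0.023752·-13.884447739=-1.177094943
       θ'=0.192713296+0.023752·1.661652583=0.232180868, θ̇'=1.661652583+0.023752·19.548267042=2.125963022

(-0.860116041, -1.177094943, 0.232180868, 2.125963022)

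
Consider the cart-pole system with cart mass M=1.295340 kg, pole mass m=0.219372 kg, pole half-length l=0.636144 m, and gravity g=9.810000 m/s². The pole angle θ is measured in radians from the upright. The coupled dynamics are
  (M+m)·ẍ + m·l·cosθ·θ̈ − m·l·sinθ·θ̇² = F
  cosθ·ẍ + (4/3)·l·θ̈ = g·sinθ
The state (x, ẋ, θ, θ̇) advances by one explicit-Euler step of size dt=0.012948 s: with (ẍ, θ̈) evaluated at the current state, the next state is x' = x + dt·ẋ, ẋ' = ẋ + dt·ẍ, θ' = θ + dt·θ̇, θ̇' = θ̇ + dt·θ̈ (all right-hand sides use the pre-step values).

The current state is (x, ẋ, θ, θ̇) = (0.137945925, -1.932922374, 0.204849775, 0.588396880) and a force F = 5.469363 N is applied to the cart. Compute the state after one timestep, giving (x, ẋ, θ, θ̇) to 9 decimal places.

sinθ=0.203420078, cosθ=0.979091554
temp = (F + m·l·θ̇²·sinθ)/(M+m) = (5.469363 + 0.009828136)/1.514712 = 3.617315461
θ̈ = (g·sinθ − cosθ·temp)/(l·(4/3 − m·cos²θ/(M+m))) = -2.034723761
ẍ = temp − m·l·θ̈·cosθ/(M+m) = 3.800857404
Euler: x'=0.137945925+0.012948·-1.932922374=0.112918446, ẋ'=-1.932922374+0.012948·3.800857404=-1.883708872
       θ'=0.204849775+0.012948·0.588396880=0.212468338, θ̇'=0.588396880+0.012948·-2.034723761=0.562051277

(0.112918446, -1.883708872, 0.212468338, 0.562051277)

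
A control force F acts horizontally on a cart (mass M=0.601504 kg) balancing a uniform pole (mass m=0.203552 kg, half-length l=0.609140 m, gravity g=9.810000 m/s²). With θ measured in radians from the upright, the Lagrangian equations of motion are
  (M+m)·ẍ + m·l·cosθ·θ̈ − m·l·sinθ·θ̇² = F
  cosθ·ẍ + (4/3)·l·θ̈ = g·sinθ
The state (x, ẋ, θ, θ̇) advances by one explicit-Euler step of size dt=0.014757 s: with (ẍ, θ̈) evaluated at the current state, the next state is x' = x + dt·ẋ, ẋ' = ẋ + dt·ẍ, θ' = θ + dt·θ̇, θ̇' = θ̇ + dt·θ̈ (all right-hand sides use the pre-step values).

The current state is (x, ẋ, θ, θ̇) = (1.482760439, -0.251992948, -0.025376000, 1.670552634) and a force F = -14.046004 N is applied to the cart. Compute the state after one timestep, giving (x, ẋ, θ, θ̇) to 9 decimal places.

(1.479041779, -0.569002821, -0.000723655, 2.056220893)

sinθ=-0.025373277, cosθ=0.999678047
temp = (F + m·l·θ̇²·sinθ)/(M+m) = (-14.046004 + -0.008779896)/0.805056 = -17.458144397
θ̈ = (g·sinθ − cosθ·temp)/(l·(4/3 − m·cos²θ/(M+m))) = 26.134597783
ẍ = temp − m·l·θ̈·cosθ/(M+m) = -21.481999905
Euler: x'=1.482760439+0.014757·-0.251992948=1.479041779, ẋ'=-0.251992948+0.014757·-21.481999905=-0.569002821
       θ'=-0.025376000+0.014757·1.670552634=-0.000723655, θ̇'=1.670552634+0.014757·26.134597783=2.056220893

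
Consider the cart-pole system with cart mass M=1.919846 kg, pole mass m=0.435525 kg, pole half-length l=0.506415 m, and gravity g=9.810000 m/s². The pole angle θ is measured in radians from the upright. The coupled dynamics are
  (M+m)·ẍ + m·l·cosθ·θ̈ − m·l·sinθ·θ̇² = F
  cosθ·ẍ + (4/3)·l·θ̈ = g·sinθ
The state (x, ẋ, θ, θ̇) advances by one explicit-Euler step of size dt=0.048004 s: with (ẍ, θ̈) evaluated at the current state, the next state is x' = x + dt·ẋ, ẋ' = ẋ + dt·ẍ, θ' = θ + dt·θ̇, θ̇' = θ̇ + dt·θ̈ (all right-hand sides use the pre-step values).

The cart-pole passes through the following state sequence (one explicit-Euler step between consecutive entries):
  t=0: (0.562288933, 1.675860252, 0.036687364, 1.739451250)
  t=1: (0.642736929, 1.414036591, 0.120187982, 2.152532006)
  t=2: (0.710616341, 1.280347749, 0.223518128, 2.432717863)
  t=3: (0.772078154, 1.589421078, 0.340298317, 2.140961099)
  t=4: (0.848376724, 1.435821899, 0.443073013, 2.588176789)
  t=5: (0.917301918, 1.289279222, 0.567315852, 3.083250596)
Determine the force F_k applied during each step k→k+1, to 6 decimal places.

F_0 = -10.974514 N
F_1 = -5.404084 N
F_2 = 13.568563 N
F_3 = -5.937026 N
F_4 = -5.768690 N

step 0→1:
  ẍ = (ẋ'−ẋ)/dt = (1.414036591−1.675860252)/0.048004 = -5.454205
  θ̈ = (θ̇'−θ̇)/dt = (2.152532006−1.739451250)/0.048004 = 8.605132
  sinθ=0.036679, cosθ=0.999327
  F = (M+m)·ẍ + m·l·cosθ·θ̈ − m·l·sinθ·θ̇² = -12.846676 + 1.896640 − 0.024477 = -10.974514
step 1→2:
  ẍ = (ẋ'−ẋ)/dt = (1.280347749−1.414036591)/0.048004 = -2.784952
  θ̈ = (θ̇'−θ̇)/dt = (2.432717863−2.152532006)/0.048004 = 5.836719
  sinθ=0.119899, cosθ=0.992786
  F = (M+m)·ẍ + m·l·cosθ·θ̈ − m·l·sinθ·θ̇² = -6.559595 + 1.278039 − 0.122528 = -5.404084
step 2→3:
  ẍ = (ẋ'−ẋ)/dt = (1.589421078−1.280347749)/0.048004 = 6.438491
  θ̈ = (θ̇'−θ̇)/dt = (2.140961099−2.432717863)/0.048004 = -6.077759
  sinθ=0.221662, cosθ=0.975124
  F = (M+m)·ẍ + m·l·cosθ·θ̈ − m·l·sinθ·θ̇² = 15.165035 + -1.307142 − 0.289330 = 13.568563
step 3→4:
  ẍ = (ẋ'−ẋ)/dt = (1.435821899−1.589421078)/0.048004 = -3.199716
  θ̈ = (θ̇'−θ̇)/dt = (2.588176789−2.140961099)/0.048004 = 9.316217
  sinθ=0.333768, cosθ=0.942655
  F = (M+m)·ẍ + m·l·cosθ·θ̈ − m·l·sinθ·θ̇² = -7.536519 + 1.936922 − 0.337429 = -5.937026
step 4→5:
  ẍ = (ẋ'−ẋ)/dt = (1.289279222−1.435821899)/0.048004 = -3.052718
  θ̈ = (θ̇'−θ̇)/dt = (3.083250596−2.588176789)/0.048004 = 10.313178
  sinθ=0.428718, cosθ=0.903438
  F = (M+m)·ẍ + m·l·cosθ·θ̈ − m·l·sinθ·θ̇² = -7.190284 + 2.054995 − 0.633401 = -5.768690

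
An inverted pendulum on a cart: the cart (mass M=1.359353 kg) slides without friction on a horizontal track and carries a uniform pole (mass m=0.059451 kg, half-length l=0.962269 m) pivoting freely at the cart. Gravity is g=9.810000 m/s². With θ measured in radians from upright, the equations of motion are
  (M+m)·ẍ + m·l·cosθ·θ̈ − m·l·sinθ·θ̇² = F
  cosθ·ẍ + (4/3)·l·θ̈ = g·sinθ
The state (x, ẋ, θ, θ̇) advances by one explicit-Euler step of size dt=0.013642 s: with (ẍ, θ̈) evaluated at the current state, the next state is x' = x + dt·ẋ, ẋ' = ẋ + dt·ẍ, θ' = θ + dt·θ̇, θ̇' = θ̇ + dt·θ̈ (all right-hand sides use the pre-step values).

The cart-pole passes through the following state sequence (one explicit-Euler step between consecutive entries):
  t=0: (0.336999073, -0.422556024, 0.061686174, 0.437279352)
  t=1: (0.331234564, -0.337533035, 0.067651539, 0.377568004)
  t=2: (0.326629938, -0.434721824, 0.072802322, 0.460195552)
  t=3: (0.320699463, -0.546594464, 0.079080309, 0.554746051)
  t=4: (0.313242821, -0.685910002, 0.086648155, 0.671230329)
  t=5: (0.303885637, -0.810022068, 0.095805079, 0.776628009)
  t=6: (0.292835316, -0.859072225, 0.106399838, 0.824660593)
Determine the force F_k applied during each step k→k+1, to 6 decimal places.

F_0 = 8.592017 N
F_1 = -9.762735 N
F_2 = -11.240483 N
F_3 = -14.003623 N
F_4 = -12.469885 N
F_5 = -4.904145 N

step 0→1:
  ẍ = (ẋ'−ẋ)/dt = (-0.337533035−-0.422556024)/0.013642 = 6.232443
  θ̈ = (θ̇'−θ̇)/dt = (0.377568004−0.437279352)/0.013642 = -4.377023
  sinθ=0.061647, cosθ=0.998098
  F = (M+m)·ẍ + m·l·cosθ·θ̈ − m·l·sinθ·θ̇² = 8.842615 + -0.249924 − 0.000674 = 8.592017
step 1→2:
  ẍ = (ẋ'−ẋ)/dt = (-0.434721824−-0.337533035)/0.013642 = -7.124233
  θ̈ = (θ̇'−θ̇)/dt = (0.460195552−0.377568004)/0.013642 = 6.056850
  sinθ=0.067600, cosθ=0.997713
  F = (M+m)·ẍ + m·l·cosθ·θ̈ − m·l·sinθ·θ̇² = -10.107890 + 0.345707 − 0.000551 = -9.762735
step 2→3:
  ẍ = (ẋ'−ẋ)/dt = (-0.546594464−-0.434721824)/0.013642 = -8.200604
  θ̈ = (θ̇'−θ̇)/dt = (0.554746051−0.460195552)/0.013642 = 6.930839
  sinθ=0.072738, cosθ=0.997351
  F = (M+m)·ẍ + m·l·cosθ·θ̈ − m·l·sinθ·θ̇² = -11.635050 + 0.395448 − 0.000881 = -11.240483
step 3→4:
  ẍ = (ẋ'−ẋ)/dt = (-0.685910002−-0.546594464)/0.013642 = -10.212252
  θ̈ = (θ̇'−θ̇)/dt = (0.671230329−0.554746051)/0.013642 = 8.538651
  sinθ=0.078998, cosθ=0.996875
  F = (M+m)·ẍ + m·l·cosθ·θ̈ − m·l·sinθ·θ̇² = -14.489184 + 0.486951 − 0.001391 = -14.003623
step 4→5:
  ẍ = (ẋ'−ẋ)/dt = (-0.810022068−-0.685910002)/0.013642 = -9.097791
  θ̈ = (θ̇'−θ̇)/dt = (0.776628009−0.671230329)/0.013642 = 7.725970
  sinθ=0.086540, cosθ=0.996248
  F = (M+m)·ẍ + m·l·cosθ·θ̈ − m·l·sinθ·θ̇² = -12.907982 + 0.440328 − 0.002231 = -12.469885
step 5→6:
  ẍ = (ẋ'−ẋ)/dt = (-0.859072225−-0.810022068)/0.013642 = -3.595525
  θ̈ = (θ̇'−θ̇)/dt = (0.824660593−0.776628009)/0.013642 = 3.520934
  sinθ=0.095659, cosθ=0.995414
  F = (M+m)·ẍ + m·l·cosθ·θ̈ − m·l·sinθ·θ̇² = -5.101346 + 0.200501 − 0.003301 = -4.904145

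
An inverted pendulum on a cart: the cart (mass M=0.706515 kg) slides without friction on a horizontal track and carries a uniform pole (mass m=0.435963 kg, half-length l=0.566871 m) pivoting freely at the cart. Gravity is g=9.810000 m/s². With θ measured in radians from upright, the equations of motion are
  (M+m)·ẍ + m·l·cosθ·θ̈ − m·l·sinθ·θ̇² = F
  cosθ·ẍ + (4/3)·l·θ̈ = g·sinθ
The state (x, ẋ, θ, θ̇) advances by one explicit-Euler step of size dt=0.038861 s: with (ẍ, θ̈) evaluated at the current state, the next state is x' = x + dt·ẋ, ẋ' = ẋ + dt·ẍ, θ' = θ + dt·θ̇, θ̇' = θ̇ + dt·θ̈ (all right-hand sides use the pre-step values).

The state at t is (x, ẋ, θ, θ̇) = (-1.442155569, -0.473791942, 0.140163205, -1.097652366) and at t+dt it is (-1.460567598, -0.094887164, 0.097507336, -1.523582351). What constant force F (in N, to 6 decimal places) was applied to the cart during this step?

ẍ = (ẋ'−ẋ)/dt = (-0.094887164−-0.473791942)/0.038861 = 9.750258
θ̈ = (θ̇'−θ̇)/dt = (-1.523582351−-1.097652366)/0.038861 = -10.960345
sinθ=0.139705, cosθ=0.990193
F = (M+m)·ẍ + m·l·cosθ·θ̈ − m·l·sinθ·θ̇² = 11.139455 + -2.682119 − 0.041598 = 8.415738

F = 8.415738 N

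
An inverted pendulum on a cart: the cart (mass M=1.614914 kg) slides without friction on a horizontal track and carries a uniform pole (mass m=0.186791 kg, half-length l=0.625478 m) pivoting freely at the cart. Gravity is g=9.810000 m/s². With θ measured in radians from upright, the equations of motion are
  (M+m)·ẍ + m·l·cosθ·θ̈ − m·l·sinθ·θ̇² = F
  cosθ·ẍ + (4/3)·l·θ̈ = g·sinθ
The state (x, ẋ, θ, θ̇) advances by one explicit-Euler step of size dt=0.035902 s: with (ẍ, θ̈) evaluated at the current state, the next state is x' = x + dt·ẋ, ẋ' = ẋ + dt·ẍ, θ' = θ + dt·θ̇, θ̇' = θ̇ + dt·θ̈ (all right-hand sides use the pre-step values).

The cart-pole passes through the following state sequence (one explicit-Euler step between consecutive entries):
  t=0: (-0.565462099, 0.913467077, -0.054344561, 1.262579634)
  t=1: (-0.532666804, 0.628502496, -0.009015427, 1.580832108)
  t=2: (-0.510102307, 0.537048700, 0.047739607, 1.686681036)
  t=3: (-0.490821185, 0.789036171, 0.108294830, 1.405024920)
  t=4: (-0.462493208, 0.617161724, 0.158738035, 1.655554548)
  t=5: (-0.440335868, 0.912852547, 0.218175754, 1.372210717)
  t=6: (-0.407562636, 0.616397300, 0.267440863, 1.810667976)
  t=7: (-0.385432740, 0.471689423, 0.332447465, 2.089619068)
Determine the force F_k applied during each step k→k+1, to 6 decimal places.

step 0→1:
  ẍ = (ẋ'−ẋ)/dt = (0.628502496−0.913467077)/0.035902 = -7.937290
  θ̈ = (θ̇'−θ̇)/dt = (1.580832108−1.262579634)/0.035902 = 8.864478
  sinθ=-0.054318, cosθ=0.998524
  F = (M+m)·ẍ + m·l·cosθ·θ̈ − m·l·sinθ·θ̇² = -14.300655 + 1.034140 − -0.010116 = -13.256398
step 1→2:
  ẍ = (ẋ'−ẋ)/dt = (0.537048700−0.628502496)/0.035902 = -2.547318
  θ̈ = (θ̇'−θ̇)/dt = (1.686681036−1.580832108)/0.035902 = 2.948274
  sinθ=-0.009015, cosθ=0.999959
  F = (M+m)·ẍ + m·l·cosθ·θ̈ − m·l·sinθ·θ̇² = -4.589515 + 0.344444 − -0.002632 = -4.242439
step 2→3:
  ẍ = (ẋ'−ẋ)/dt = (0.789036171−0.537048700)/0.035902 = 7.018759
  θ̈ = (θ̇'−θ̇)/dt = (1.405024920−1.686681036)/0.035902 = -7.845137
  sinθ=0.047721, cosθ=0.998861
  F = (M+m)·ẍ + m·l·cosθ·θ̈ − m·l·sinθ·θ̇² = 12.645732 + -0.915532 − 0.015862 = 11.714339
step 3→4:
  ẍ = (ẋ'−ẋ)/dt = (0.617161724−0.789036171)/0.035902 = -4.787322
  θ̈ = (θ̇'−θ̇)/dt = (1.655554548−1.405024920)/0.035902 = 6.978152
  sinθ=0.108083, cosθ=0.994142
  F = (M+m)·ẍ + m·l·cosθ·θ̈ − m·l·sinθ·θ̇² = -8.625343 + 0.810507 − 0.024928 = -7.839764
step 4→5:
  ẍ = (ẋ'−ẋ)/dt = (0.912852547−0.617161724)/0.035902 = 8.236054
  θ̈ = (θ̇'−θ̇)/dt = (1.372210717−1.655554548)/0.035902 = -7.892146
  sinθ=0.158072, cosθ=0.987428
  F = (M+m)·ẍ + m·l·cosθ·θ̈ − m·l·sinθ·θ̇² = 14.838940 + -0.910476 − 0.050619 = 13.877846
step 5→6:
  ẍ = (ẋ'−ẋ)/dt = (0.616397300−0.912852547)/0.035902 = -8.257346
  θ̈ = (θ̇'−θ̇)/dt = (1.810667976−1.372210717)/0.035902 = 12.212614
  sinθ=0.216449, cosθ=0.976294
  F = (M+m)·ẍ + m·l·cosθ·θ̈ − m·l·sinθ·θ̇² = -14.877302 + 1.393020 − 0.047617 = -13.531900
step 6→7:
  ẍ = (ẋ'−ẋ)/dt = (0.471689423−0.616397300)/0.035902 = -4.030636
  θ̈ = (θ̇'−θ̇)/dt = (2.089619068−1.810667976)/0.035902 = 7.769793
  sinθ=0.264264, cosθ=0.964450
  F = (M+m)·ẍ + m·l·cosθ·θ̈ − m·l·sinθ·θ̇² = -7.262016 + 0.875502 − 0.101224 = -6.487738

F_0 = -13.256398 N
F_1 = -4.242439 N
F_2 = 11.714339 N
F_3 = -7.839764 N
F_4 = 13.877846 N
F_5 = -13.531900 N
F_6 = -6.487738 N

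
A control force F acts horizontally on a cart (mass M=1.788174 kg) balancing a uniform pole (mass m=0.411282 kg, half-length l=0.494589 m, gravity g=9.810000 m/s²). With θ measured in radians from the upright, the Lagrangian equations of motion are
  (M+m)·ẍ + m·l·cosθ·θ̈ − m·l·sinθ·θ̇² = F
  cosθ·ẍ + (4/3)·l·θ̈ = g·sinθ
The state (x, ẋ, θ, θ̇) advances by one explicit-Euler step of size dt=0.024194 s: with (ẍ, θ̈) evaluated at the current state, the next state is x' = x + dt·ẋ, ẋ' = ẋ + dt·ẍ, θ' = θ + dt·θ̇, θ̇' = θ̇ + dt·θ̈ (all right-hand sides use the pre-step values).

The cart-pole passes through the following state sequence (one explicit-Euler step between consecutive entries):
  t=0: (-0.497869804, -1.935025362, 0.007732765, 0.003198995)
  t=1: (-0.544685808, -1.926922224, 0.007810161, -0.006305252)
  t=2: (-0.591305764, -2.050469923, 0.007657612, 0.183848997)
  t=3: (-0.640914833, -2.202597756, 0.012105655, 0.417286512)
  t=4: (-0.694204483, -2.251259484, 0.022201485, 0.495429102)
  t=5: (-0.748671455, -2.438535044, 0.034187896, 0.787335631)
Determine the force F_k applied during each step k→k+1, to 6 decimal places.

F_0 = 0.656743 N
F_1 = -9.632908 N
F_2 = -11.867253 N
F_3 = -3.767275 N
F_4 = -14.572517 N

step 0→1:
  ẍ = (ẋ'−ẋ)/dt = (-1.926922224−-1.935025362)/0.024194 = 0.334923
  θ̈ = (θ̇'−θ̇)/dt = (-0.006305252−0.003198995)/0.024194 = -0.392835
  sinθ=0.007733, cosθ=0.999970
  F = (M+m)·ẍ + m·l·cosθ·θ̈ − m·l·sinθ·θ̇² = 0.736649 + -0.079906 − 0.000000 = 0.656743
step 1→2:
  ẍ = (ẋ'−ẋ)/dt = (-2.050469923−-1.926922224)/0.024194 = -5.106543
  θ̈ = (θ̇'−θ̇)/dt = (0.183848997−-0.006305252)/0.024194 = 7.859562
  sinθ=0.007810, cosθ=0.999970
  F = (M+m)·ẍ + m·l·cosθ·θ̈ − m·l·sinθ·θ̇² = -11.231616 + 1.598708 − 0.000000 = -9.632908
step 2→3:
  ẍ = (ẋ'−ẋ)/dt = (-2.202597756−-2.050469923)/0.024194 = -6.287833
  θ̈ = (θ̇'−θ̇)/dt = (0.417286512−0.183848997)/0.024194 = 9.648571
  sinθ=0.007658, cosθ=0.999971
  F = (M+m)·ẍ + m·l·cosθ·θ̈ − m·l·sinθ·θ̇² = -13.829812 + 1.962612 − 0.000053 = -11.867253
step 3→4:
  ẍ = (ẋ'−ẋ)/dt = (-2.251259484−-2.202597756)/0.024194 = -2.011314
  θ̈ = (θ̇'−θ̇)/dt = (0.495429102−0.417286512)/0.024194 = 3.229833
  sinθ=0.012105, cosθ=0.999927
  F = (M+m)·ẍ + m·l·cosθ·θ̈ − m·l·sinθ·θ̇² = -4.423796 + 0.656950 − 0.000429 = -3.767275
step 4→5:
  ẍ = (ẋ'−ẋ)/dt = (-2.438535044−-2.251259484)/0.024194 = -7.740579
  θ̈ = (θ̇'−θ̇)/dt = (0.787335631−0.495429102)/0.024194 = 12.065245
  sinθ=0.022200, cosθ=0.999754
  F = (M+m)·ẍ + m·l·cosθ·θ̈ − m·l·sinθ·θ̇² = -17.025062 + 2.453654 − 0.001108 = -14.572517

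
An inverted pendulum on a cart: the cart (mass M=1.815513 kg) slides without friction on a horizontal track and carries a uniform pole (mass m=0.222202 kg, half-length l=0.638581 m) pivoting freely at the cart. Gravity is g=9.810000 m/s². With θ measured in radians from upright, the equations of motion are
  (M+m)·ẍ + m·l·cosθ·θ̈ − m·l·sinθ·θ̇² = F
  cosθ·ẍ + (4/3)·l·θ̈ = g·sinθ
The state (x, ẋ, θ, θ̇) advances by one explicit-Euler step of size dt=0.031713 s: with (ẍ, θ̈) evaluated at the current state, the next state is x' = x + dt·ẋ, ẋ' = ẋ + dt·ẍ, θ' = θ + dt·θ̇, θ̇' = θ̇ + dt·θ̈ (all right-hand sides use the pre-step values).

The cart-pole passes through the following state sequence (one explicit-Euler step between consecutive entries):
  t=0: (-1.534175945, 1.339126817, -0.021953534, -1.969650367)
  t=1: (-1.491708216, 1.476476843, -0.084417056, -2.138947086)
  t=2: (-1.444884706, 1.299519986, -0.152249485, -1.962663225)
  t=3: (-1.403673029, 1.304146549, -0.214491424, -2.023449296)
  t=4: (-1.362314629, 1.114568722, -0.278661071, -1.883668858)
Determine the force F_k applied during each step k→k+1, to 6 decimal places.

F_0 = 8.080189 N
F_1 = -10.529664 N
F_2 = 0.111345 N
F_3 = -11.446552 N

step 0→1:
  ẍ = (ẋ'−ẋ)/dt = (1.476476843−1.339126817)/0.031713 = 4.331032
  θ̈ = (θ̇'−θ̇)/dt = (-2.138947086−-1.969650367)/0.031713 = -5.338401
  sinθ=-0.021952, cosθ=0.999759
  F = (M+m)·ẍ + m·l·cosθ·θ̈ − m·l·sinθ·θ̇² = 8.825409 + -0.757304 − -0.012084 = 8.080189
step 1→2:
  ẍ = (ẋ'−ẋ)/dt = (1.299519986−1.476476843)/0.031713 = -5.579947
  θ̈ = (θ̇'−θ̇)/dt = (-1.962663225−-2.138947086)/0.031713 = 5.558725
  sinθ=-0.084317, cosθ=0.996439
  F = (M+m)·ẍ + m·l·cosθ·θ̈ − m·l·sinθ·θ̇² = -11.370342 + 0.785941 − -0.054737 = -10.529664
step 2→3:
  ẍ = (ẋ'−ẋ)/dt = (1.304146549−1.299519986)/0.031713 = 0.145889
  θ̈ = (θ̇'−θ̇)/dt = (-2.023449296−-1.962663225)/0.031713 = -1.916756
  sinθ=-0.151662, cosθ=0.988432
  F = (M+m)·ẍ + m·l·cosθ·θ̈ − m·l·sinθ·θ̇² = 0.297279 + -0.268830 − -0.082896 = 0.111345
step 3→4:
  ẍ = (ẋ'−ẋ)/dt = (1.114568722−1.304146549)/0.031713 = -5.977922
  θ̈ = (θ̇'−θ̇)/dt = (-1.883668858−-2.023449296)/0.031713 = 4.407670
  sinθ=-0.212851, cosθ=0.977085
  F = (M+m)·ẍ + m·l·cosθ·θ̈ − m·l·sinθ·θ̇² = -12.181300 + 0.611090 − -0.123658 = -11.446552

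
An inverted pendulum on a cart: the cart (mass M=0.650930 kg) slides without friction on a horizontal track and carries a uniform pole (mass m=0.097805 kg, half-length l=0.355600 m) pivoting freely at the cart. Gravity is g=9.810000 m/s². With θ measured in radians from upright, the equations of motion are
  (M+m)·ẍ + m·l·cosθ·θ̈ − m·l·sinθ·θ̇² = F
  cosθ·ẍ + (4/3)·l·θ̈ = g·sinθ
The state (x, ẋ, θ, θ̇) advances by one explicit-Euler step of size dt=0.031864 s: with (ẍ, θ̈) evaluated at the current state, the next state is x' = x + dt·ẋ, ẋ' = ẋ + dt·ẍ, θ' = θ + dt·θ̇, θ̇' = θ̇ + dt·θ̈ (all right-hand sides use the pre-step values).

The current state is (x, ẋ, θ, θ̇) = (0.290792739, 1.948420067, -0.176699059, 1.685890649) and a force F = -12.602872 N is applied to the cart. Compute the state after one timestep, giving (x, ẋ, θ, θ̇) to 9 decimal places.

(0.352877196, 1.360852602, -0.122979839, 2.789951343)

sinθ=-0.175780994, cosθ=0.984429298
temp = (F + m·l·θ̇²·sinθ)/(M+m) = (-12.602872 + -0.017376149)/0.748735 = -16.855427019
θ̈ = (g·sinθ − cosθ·temp)/(l·(4/3 − m·cos²θ/(M+m))) = 34.649155611
ẍ = temp − m·l·θ̈·cosθ/(M+m) = -18.439852654
Euler: x'=0.290792739+0.031864·1.948420067=0.352877196, ẋ'=1.948420067+0.031864·-18.439852654=1.360852602
       θ'=-0.176699059+0.031864·1.685890649=-0.122979839, θ̇'=1.685890649+0.031864·34.649155611=2.789951343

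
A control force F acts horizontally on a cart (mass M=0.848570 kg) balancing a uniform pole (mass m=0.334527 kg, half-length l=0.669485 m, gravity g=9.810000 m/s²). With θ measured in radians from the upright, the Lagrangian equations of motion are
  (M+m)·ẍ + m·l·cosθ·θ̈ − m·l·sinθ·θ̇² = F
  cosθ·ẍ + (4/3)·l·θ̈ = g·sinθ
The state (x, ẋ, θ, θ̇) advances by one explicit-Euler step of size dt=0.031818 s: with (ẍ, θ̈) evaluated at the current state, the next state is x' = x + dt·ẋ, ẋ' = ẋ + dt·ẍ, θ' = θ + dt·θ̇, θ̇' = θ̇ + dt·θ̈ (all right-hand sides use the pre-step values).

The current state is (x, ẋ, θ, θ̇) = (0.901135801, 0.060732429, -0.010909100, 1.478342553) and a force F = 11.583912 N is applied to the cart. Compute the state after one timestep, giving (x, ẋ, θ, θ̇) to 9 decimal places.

(0.903068185, 0.456837081, 0.036128803, 1.030812598)

sinθ=-0.010908884, cosθ=0.999940496
temp = (F + m·l·θ̇²·sinθ)/(M+m) = (11.583912 + -0.005339523)/1.183097 = 9.786663711
θ̈ = (g·sinθ − cosθ·temp)/(l·(4/3 − m·cos²θ/(M+m))) = -14.065307518
ẍ = temp − m·l·θ̈·cosθ/(M+m) = 12.449074489
Euler: x'=0.901135801+0.031818·0.060732429=0.903068185, ẋ'=0.060732429+0.031818·12.449074489=0.456837081
       θ'=-0.010909100+0.031818·1.478342553=0.036128803, θ̇'=1.478342553+0.031818·-14.065307518=1.030812598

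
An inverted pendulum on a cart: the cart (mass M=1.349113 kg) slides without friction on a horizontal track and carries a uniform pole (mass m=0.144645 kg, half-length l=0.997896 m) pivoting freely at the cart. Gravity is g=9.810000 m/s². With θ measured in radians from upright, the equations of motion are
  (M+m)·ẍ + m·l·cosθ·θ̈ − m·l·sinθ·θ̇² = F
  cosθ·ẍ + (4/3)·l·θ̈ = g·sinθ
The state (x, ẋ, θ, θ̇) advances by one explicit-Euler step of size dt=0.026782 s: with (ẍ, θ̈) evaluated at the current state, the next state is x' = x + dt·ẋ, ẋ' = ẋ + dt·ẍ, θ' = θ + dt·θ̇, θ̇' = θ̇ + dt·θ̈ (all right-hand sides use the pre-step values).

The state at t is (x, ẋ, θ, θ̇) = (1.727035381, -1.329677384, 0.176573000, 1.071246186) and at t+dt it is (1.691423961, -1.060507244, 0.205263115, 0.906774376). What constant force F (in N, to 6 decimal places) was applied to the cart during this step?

F = 14.111155 N

ẍ = (ẋ'−ẋ)/dt = (-1.060507244−-1.329677384)/0.026782 = 10.050412
θ̈ = (θ̇'−θ̇)/dt = (0.906774376−1.071246186)/0.026782 = -6.141132
sinθ=0.175657, cosθ=0.984451
F = (M+m)·ẍ + m·l·cosθ·θ̈ − m·l·sinθ·θ̇² = 15.012884 + -0.872633 − 0.029096 = 14.111155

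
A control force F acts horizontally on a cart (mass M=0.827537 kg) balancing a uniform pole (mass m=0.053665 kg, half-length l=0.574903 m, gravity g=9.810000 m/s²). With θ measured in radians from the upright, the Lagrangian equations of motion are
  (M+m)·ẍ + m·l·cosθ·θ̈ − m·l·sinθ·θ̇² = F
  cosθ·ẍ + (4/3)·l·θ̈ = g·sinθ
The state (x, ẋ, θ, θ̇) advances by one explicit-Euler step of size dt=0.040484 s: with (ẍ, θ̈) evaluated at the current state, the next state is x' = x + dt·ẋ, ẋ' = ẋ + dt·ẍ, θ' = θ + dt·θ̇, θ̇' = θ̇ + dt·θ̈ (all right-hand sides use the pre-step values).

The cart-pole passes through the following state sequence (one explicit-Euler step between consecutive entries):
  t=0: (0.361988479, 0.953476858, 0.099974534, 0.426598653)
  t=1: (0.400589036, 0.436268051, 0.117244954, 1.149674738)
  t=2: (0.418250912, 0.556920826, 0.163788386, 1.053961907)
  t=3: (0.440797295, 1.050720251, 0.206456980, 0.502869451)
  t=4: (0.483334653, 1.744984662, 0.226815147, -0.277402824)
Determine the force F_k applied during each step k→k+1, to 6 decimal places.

F_0 = -10.710183 N
F_1 = 2.548999 N
F_2 = 10.328425 N
F_3 = 14.528223 N

step 0→1:
  ẍ = (ẋ'−ẋ)/dt = (0.436268051−0.953476858)/0.040484 = -12.775635
  θ̈ = (θ̇'−θ̇)/dt = (1.149674738−0.426598653)/0.040484 = 17.860787
  sinθ=0.099808, cosθ=0.995007
  F = (M+m)·ẍ + m·l·cosθ·θ̈ − m·l·sinθ·θ̇² = -11.257915 + 0.548292 − 0.000560 = -10.710183
step 1→2:
  ẍ = (ẋ'−ẋ)/dt = (0.556920826−0.436268051)/0.040484 = 2.980258
  θ̈ = (θ̇'−θ̇)/dt = (1.053961907−1.149674738)/0.040484 = -2.364214
  sinθ=0.116977, cosθ=0.993135
  F = (M+m)·ẍ + m·l·cosθ·θ̈ − m·l·sinθ·θ̇² = 2.626210 + -0.072440 − 0.004770 = 2.548999
step 2→3:
  ẍ = (ẋ'−ẋ)/dt = (1.050720251−0.556920826)/0.040484 = 12.197397
  θ̈ = (θ̇'−θ̇)/dt = (0.502869451−1.053961907)/0.040484 = -13.612599
  sinθ=0.163057, cosθ=0.986617
  F = (M+m)·ẍ + m·l·cosθ·θ̈ − m·l·sinθ·θ̇² = 10.748371 + -0.414357 − 0.005588 = 10.328425
step 3→4:
  ẍ = (ẋ'−ẋ)/dt = (1.744984662−1.050720251)/0.040484 = 17.149106
  θ̈ = (θ̇'−θ̇)/dt = (-0.277402824−0.502869451)/0.040484 = -19.273596
  sinθ=0.204993, cosθ=0.978763
  F = (M+m)·ẍ + m·l·cosθ·θ̈ − m·l·sinθ·θ̇² = 15.111827 + -0.582004 − 0.001599 = 14.528223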